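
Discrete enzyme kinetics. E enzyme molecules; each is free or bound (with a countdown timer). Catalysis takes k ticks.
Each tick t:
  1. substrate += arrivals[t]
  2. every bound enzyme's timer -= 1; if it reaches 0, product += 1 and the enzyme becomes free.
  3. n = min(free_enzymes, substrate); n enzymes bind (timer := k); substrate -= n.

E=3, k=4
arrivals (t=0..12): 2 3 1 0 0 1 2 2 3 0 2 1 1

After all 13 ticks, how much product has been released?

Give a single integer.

Answer: 8

Derivation:
t=0: arr=2 -> substrate=0 bound=2 product=0
t=1: arr=3 -> substrate=2 bound=3 product=0
t=2: arr=1 -> substrate=3 bound=3 product=0
t=3: arr=0 -> substrate=3 bound=3 product=0
t=4: arr=0 -> substrate=1 bound=3 product=2
t=5: arr=1 -> substrate=1 bound=3 product=3
t=6: arr=2 -> substrate=3 bound=3 product=3
t=7: arr=2 -> substrate=5 bound=3 product=3
t=8: arr=3 -> substrate=6 bound=3 product=5
t=9: arr=0 -> substrate=5 bound=3 product=6
t=10: arr=2 -> substrate=7 bound=3 product=6
t=11: arr=1 -> substrate=8 bound=3 product=6
t=12: arr=1 -> substrate=7 bound=3 product=8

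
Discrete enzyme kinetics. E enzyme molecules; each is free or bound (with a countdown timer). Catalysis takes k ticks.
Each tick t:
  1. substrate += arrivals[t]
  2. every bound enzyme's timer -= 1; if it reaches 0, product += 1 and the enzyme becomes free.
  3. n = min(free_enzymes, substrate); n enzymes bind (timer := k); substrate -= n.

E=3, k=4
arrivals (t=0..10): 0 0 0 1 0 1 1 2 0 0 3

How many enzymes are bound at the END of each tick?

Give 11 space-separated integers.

Answer: 0 0 0 1 1 2 3 3 3 3 3

Derivation:
t=0: arr=0 -> substrate=0 bound=0 product=0
t=1: arr=0 -> substrate=0 bound=0 product=0
t=2: arr=0 -> substrate=0 bound=0 product=0
t=3: arr=1 -> substrate=0 bound=1 product=0
t=4: arr=0 -> substrate=0 bound=1 product=0
t=5: arr=1 -> substrate=0 bound=2 product=0
t=6: arr=1 -> substrate=0 bound=3 product=0
t=7: arr=2 -> substrate=1 bound=3 product=1
t=8: arr=0 -> substrate=1 bound=3 product=1
t=9: arr=0 -> substrate=0 bound=3 product=2
t=10: arr=3 -> substrate=2 bound=3 product=3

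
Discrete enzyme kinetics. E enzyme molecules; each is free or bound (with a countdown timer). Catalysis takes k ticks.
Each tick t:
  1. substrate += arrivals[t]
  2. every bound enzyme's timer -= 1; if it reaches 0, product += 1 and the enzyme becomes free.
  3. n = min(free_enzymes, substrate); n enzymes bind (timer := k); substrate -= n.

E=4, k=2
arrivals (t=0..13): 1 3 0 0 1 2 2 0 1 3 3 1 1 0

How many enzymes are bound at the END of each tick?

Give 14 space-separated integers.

Answer: 1 4 3 0 1 3 4 2 1 4 4 4 4 1

Derivation:
t=0: arr=1 -> substrate=0 bound=1 product=0
t=1: arr=3 -> substrate=0 bound=4 product=0
t=2: arr=0 -> substrate=0 bound=3 product=1
t=3: arr=0 -> substrate=0 bound=0 product=4
t=4: arr=1 -> substrate=0 bound=1 product=4
t=5: arr=2 -> substrate=0 bound=3 product=4
t=6: arr=2 -> substrate=0 bound=4 product=5
t=7: arr=0 -> substrate=0 bound=2 product=7
t=8: arr=1 -> substrate=0 bound=1 product=9
t=9: arr=3 -> substrate=0 bound=4 product=9
t=10: arr=3 -> substrate=2 bound=4 product=10
t=11: arr=1 -> substrate=0 bound=4 product=13
t=12: arr=1 -> substrate=0 bound=4 product=14
t=13: arr=0 -> substrate=0 bound=1 product=17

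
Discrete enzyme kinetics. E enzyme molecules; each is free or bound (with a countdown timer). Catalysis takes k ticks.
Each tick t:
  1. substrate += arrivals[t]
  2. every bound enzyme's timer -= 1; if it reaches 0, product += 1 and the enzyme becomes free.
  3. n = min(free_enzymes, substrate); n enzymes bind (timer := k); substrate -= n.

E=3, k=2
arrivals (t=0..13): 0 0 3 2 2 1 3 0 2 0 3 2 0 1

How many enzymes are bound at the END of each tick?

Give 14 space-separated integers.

t=0: arr=0 -> substrate=0 bound=0 product=0
t=1: arr=0 -> substrate=0 bound=0 product=0
t=2: arr=3 -> substrate=0 bound=3 product=0
t=3: arr=2 -> substrate=2 bound=3 product=0
t=4: arr=2 -> substrate=1 bound=3 product=3
t=5: arr=1 -> substrate=2 bound=3 product=3
t=6: arr=3 -> substrate=2 bound=3 product=6
t=7: arr=0 -> substrate=2 bound=3 product=6
t=8: arr=2 -> substrate=1 bound=3 product=9
t=9: arr=0 -> substrate=1 bound=3 product=9
t=10: arr=3 -> substrate=1 bound=3 product=12
t=11: arr=2 -> substrate=3 bound=3 product=12
t=12: arr=0 -> substrate=0 bound=3 product=15
t=13: arr=1 -> substrate=1 bound=3 product=15

Answer: 0 0 3 3 3 3 3 3 3 3 3 3 3 3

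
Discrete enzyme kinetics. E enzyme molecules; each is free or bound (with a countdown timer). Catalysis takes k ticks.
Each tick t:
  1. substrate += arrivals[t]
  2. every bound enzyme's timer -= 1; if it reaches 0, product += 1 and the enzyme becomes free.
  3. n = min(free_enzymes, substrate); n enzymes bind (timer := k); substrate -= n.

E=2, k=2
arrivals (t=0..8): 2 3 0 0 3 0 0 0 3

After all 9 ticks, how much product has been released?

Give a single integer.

Answer: 8

Derivation:
t=0: arr=2 -> substrate=0 bound=2 product=0
t=1: arr=3 -> substrate=3 bound=2 product=0
t=2: arr=0 -> substrate=1 bound=2 product=2
t=3: arr=0 -> substrate=1 bound=2 product=2
t=4: arr=3 -> substrate=2 bound=2 product=4
t=5: arr=0 -> substrate=2 bound=2 product=4
t=6: arr=0 -> substrate=0 bound=2 product=6
t=7: arr=0 -> substrate=0 bound=2 product=6
t=8: arr=3 -> substrate=1 bound=2 product=8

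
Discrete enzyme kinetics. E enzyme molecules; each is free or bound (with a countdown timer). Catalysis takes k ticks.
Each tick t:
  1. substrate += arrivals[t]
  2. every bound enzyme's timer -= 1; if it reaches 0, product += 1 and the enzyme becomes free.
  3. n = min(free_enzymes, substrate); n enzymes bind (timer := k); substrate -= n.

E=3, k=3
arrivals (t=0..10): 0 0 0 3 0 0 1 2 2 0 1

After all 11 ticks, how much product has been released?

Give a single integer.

t=0: arr=0 -> substrate=0 bound=0 product=0
t=1: arr=0 -> substrate=0 bound=0 product=0
t=2: arr=0 -> substrate=0 bound=0 product=0
t=3: arr=3 -> substrate=0 bound=3 product=0
t=4: arr=0 -> substrate=0 bound=3 product=0
t=5: arr=0 -> substrate=0 bound=3 product=0
t=6: arr=1 -> substrate=0 bound=1 product=3
t=7: arr=2 -> substrate=0 bound=3 product=3
t=8: arr=2 -> substrate=2 bound=3 product=3
t=9: arr=0 -> substrate=1 bound=3 product=4
t=10: arr=1 -> substrate=0 bound=3 product=6

Answer: 6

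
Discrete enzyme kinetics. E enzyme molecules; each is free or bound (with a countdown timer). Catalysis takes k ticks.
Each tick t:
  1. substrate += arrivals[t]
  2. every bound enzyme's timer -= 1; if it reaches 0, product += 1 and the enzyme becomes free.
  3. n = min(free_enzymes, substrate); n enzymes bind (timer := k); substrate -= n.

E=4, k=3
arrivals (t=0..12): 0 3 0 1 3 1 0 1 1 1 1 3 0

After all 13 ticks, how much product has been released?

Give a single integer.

Answer: 11

Derivation:
t=0: arr=0 -> substrate=0 bound=0 product=0
t=1: arr=3 -> substrate=0 bound=3 product=0
t=2: arr=0 -> substrate=0 bound=3 product=0
t=3: arr=1 -> substrate=0 bound=4 product=0
t=4: arr=3 -> substrate=0 bound=4 product=3
t=5: arr=1 -> substrate=1 bound=4 product=3
t=6: arr=0 -> substrate=0 bound=4 product=4
t=7: arr=1 -> substrate=0 bound=2 product=7
t=8: arr=1 -> substrate=0 bound=3 product=7
t=9: arr=1 -> substrate=0 bound=3 product=8
t=10: arr=1 -> substrate=0 bound=3 product=9
t=11: arr=3 -> substrate=1 bound=4 product=10
t=12: arr=0 -> substrate=0 bound=4 product=11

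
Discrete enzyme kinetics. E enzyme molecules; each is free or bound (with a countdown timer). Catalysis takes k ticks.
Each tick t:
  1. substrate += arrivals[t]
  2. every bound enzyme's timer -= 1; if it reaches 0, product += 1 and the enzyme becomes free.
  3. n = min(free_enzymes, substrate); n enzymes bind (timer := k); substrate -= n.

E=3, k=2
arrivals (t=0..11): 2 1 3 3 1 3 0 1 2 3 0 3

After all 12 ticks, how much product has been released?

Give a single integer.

t=0: arr=2 -> substrate=0 bound=2 product=0
t=1: arr=1 -> substrate=0 bound=3 product=0
t=2: arr=3 -> substrate=1 bound=3 product=2
t=3: arr=3 -> substrate=3 bound=3 product=3
t=4: arr=1 -> substrate=2 bound=3 product=5
t=5: arr=3 -> substrate=4 bound=3 product=6
t=6: arr=0 -> substrate=2 bound=3 product=8
t=7: arr=1 -> substrate=2 bound=3 product=9
t=8: arr=2 -> substrate=2 bound=3 product=11
t=9: arr=3 -> substrate=4 bound=3 product=12
t=10: arr=0 -> substrate=2 bound=3 product=14
t=11: arr=3 -> substrate=4 bound=3 product=15

Answer: 15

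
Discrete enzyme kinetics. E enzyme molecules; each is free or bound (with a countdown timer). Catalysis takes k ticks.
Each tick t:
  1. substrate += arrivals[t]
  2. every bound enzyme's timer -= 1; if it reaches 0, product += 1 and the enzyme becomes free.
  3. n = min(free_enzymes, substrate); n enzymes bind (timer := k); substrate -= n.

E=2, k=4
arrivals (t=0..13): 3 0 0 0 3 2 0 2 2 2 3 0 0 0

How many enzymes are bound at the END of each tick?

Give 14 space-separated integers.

t=0: arr=3 -> substrate=1 bound=2 product=0
t=1: arr=0 -> substrate=1 bound=2 product=0
t=2: arr=0 -> substrate=1 bound=2 product=0
t=3: arr=0 -> substrate=1 bound=2 product=0
t=4: arr=3 -> substrate=2 bound=2 product=2
t=5: arr=2 -> substrate=4 bound=2 product=2
t=6: arr=0 -> substrate=4 bound=2 product=2
t=7: arr=2 -> substrate=6 bound=2 product=2
t=8: arr=2 -> substrate=6 bound=2 product=4
t=9: arr=2 -> substrate=8 bound=2 product=4
t=10: arr=3 -> substrate=11 bound=2 product=4
t=11: arr=0 -> substrate=11 bound=2 product=4
t=12: arr=0 -> substrate=9 bound=2 product=6
t=13: arr=0 -> substrate=9 bound=2 product=6

Answer: 2 2 2 2 2 2 2 2 2 2 2 2 2 2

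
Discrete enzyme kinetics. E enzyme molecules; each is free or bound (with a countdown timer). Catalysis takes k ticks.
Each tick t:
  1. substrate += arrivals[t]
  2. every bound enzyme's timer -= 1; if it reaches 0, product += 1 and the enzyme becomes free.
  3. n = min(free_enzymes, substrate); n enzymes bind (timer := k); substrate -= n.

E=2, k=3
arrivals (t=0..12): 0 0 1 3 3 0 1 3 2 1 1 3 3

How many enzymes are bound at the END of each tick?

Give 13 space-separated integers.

Answer: 0 0 1 2 2 2 2 2 2 2 2 2 2

Derivation:
t=0: arr=0 -> substrate=0 bound=0 product=0
t=1: arr=0 -> substrate=0 bound=0 product=0
t=2: arr=1 -> substrate=0 bound=1 product=0
t=3: arr=3 -> substrate=2 bound=2 product=0
t=4: arr=3 -> substrate=5 bound=2 product=0
t=5: arr=0 -> substrate=4 bound=2 product=1
t=6: arr=1 -> substrate=4 bound=2 product=2
t=7: arr=3 -> substrate=7 bound=2 product=2
t=8: arr=2 -> substrate=8 bound=2 product=3
t=9: arr=1 -> substrate=8 bound=2 product=4
t=10: arr=1 -> substrate=9 bound=2 product=4
t=11: arr=3 -> substrate=11 bound=2 product=5
t=12: arr=3 -> substrate=13 bound=2 product=6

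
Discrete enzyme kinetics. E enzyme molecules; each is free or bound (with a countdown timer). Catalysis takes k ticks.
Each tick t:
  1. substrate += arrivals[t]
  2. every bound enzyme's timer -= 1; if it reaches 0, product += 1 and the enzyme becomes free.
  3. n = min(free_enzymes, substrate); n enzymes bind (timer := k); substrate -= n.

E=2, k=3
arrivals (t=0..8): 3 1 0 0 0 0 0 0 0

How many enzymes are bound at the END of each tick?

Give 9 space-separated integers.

Answer: 2 2 2 2 2 2 0 0 0

Derivation:
t=0: arr=3 -> substrate=1 bound=2 product=0
t=1: arr=1 -> substrate=2 bound=2 product=0
t=2: arr=0 -> substrate=2 bound=2 product=0
t=3: arr=0 -> substrate=0 bound=2 product=2
t=4: arr=0 -> substrate=0 bound=2 product=2
t=5: arr=0 -> substrate=0 bound=2 product=2
t=6: arr=0 -> substrate=0 bound=0 product=4
t=7: arr=0 -> substrate=0 bound=0 product=4
t=8: arr=0 -> substrate=0 bound=0 product=4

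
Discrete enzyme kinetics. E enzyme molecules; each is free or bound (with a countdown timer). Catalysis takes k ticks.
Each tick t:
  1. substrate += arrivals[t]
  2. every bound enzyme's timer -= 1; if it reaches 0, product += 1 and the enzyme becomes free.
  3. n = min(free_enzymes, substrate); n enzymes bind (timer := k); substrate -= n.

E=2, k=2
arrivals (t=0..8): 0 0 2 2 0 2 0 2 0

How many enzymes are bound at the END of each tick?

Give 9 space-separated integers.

t=0: arr=0 -> substrate=0 bound=0 product=0
t=1: arr=0 -> substrate=0 bound=0 product=0
t=2: arr=2 -> substrate=0 bound=2 product=0
t=3: arr=2 -> substrate=2 bound=2 product=0
t=4: arr=0 -> substrate=0 bound=2 product=2
t=5: arr=2 -> substrate=2 bound=2 product=2
t=6: arr=0 -> substrate=0 bound=2 product=4
t=7: arr=2 -> substrate=2 bound=2 product=4
t=8: arr=0 -> substrate=0 bound=2 product=6

Answer: 0 0 2 2 2 2 2 2 2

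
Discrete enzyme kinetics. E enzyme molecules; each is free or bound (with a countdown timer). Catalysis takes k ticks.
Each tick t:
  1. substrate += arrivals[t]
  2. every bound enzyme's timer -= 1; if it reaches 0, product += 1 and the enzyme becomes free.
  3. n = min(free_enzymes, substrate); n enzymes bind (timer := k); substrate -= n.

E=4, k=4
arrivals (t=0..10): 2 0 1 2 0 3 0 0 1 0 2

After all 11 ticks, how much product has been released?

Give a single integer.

t=0: arr=2 -> substrate=0 bound=2 product=0
t=1: arr=0 -> substrate=0 bound=2 product=0
t=2: arr=1 -> substrate=0 bound=3 product=0
t=3: arr=2 -> substrate=1 bound=4 product=0
t=4: arr=0 -> substrate=0 bound=3 product=2
t=5: arr=3 -> substrate=2 bound=4 product=2
t=6: arr=0 -> substrate=1 bound=4 product=3
t=7: arr=0 -> substrate=0 bound=4 product=4
t=8: arr=1 -> substrate=0 bound=4 product=5
t=9: arr=0 -> substrate=0 bound=3 product=6
t=10: arr=2 -> substrate=0 bound=4 product=7

Answer: 7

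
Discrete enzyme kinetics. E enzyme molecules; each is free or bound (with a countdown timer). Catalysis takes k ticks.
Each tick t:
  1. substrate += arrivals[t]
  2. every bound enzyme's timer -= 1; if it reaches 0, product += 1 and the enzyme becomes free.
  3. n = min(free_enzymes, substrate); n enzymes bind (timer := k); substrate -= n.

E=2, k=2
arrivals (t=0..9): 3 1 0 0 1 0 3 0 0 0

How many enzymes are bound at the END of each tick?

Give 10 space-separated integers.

t=0: arr=3 -> substrate=1 bound=2 product=0
t=1: arr=1 -> substrate=2 bound=2 product=0
t=2: arr=0 -> substrate=0 bound=2 product=2
t=3: arr=0 -> substrate=0 bound=2 product=2
t=4: arr=1 -> substrate=0 bound=1 product=4
t=5: arr=0 -> substrate=0 bound=1 product=4
t=6: arr=3 -> substrate=1 bound=2 product=5
t=7: arr=0 -> substrate=1 bound=2 product=5
t=8: arr=0 -> substrate=0 bound=1 product=7
t=9: arr=0 -> substrate=0 bound=1 product=7

Answer: 2 2 2 2 1 1 2 2 1 1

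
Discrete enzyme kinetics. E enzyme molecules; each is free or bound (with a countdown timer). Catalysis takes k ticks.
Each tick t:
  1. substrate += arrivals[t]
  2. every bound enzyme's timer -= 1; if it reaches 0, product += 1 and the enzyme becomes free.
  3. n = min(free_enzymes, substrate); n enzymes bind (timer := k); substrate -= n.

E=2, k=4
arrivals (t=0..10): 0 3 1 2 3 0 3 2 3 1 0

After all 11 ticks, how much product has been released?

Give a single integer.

t=0: arr=0 -> substrate=0 bound=0 product=0
t=1: arr=3 -> substrate=1 bound=2 product=0
t=2: arr=1 -> substrate=2 bound=2 product=0
t=3: arr=2 -> substrate=4 bound=2 product=0
t=4: arr=3 -> substrate=7 bound=2 product=0
t=5: arr=0 -> substrate=5 bound=2 product=2
t=6: arr=3 -> substrate=8 bound=2 product=2
t=7: arr=2 -> substrate=10 bound=2 product=2
t=8: arr=3 -> substrate=13 bound=2 product=2
t=9: arr=1 -> substrate=12 bound=2 product=4
t=10: arr=0 -> substrate=12 bound=2 product=4

Answer: 4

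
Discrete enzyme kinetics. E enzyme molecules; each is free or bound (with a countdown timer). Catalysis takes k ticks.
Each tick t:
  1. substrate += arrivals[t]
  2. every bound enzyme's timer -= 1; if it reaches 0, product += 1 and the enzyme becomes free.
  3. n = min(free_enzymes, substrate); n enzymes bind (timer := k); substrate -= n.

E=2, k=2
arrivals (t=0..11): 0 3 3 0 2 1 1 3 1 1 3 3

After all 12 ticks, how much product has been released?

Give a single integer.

t=0: arr=0 -> substrate=0 bound=0 product=0
t=1: arr=3 -> substrate=1 bound=2 product=0
t=2: arr=3 -> substrate=4 bound=2 product=0
t=3: arr=0 -> substrate=2 bound=2 product=2
t=4: arr=2 -> substrate=4 bound=2 product=2
t=5: arr=1 -> substrate=3 bound=2 product=4
t=6: arr=1 -> substrate=4 bound=2 product=4
t=7: arr=3 -> substrate=5 bound=2 product=6
t=8: arr=1 -> substrate=6 bound=2 product=6
t=9: arr=1 -> substrate=5 bound=2 product=8
t=10: arr=3 -> substrate=8 bound=2 product=8
t=11: arr=3 -> substrate=9 bound=2 product=10

Answer: 10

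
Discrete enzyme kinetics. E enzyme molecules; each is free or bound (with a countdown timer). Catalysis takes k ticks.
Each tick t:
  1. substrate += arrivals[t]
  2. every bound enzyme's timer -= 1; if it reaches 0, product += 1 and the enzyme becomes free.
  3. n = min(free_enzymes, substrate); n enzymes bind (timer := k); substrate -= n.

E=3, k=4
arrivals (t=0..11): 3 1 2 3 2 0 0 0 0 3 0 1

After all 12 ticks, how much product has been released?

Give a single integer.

t=0: arr=3 -> substrate=0 bound=3 product=0
t=1: arr=1 -> substrate=1 bound=3 product=0
t=2: arr=2 -> substrate=3 bound=3 product=0
t=3: arr=3 -> substrate=6 bound=3 product=0
t=4: arr=2 -> substrate=5 bound=3 product=3
t=5: arr=0 -> substrate=5 bound=3 product=3
t=6: arr=0 -> substrate=5 bound=3 product=3
t=7: arr=0 -> substrate=5 bound=3 product=3
t=8: arr=0 -> substrate=2 bound=3 product=6
t=9: arr=3 -> substrate=5 bound=3 product=6
t=10: arr=0 -> substrate=5 bound=3 product=6
t=11: arr=1 -> substrate=6 bound=3 product=6

Answer: 6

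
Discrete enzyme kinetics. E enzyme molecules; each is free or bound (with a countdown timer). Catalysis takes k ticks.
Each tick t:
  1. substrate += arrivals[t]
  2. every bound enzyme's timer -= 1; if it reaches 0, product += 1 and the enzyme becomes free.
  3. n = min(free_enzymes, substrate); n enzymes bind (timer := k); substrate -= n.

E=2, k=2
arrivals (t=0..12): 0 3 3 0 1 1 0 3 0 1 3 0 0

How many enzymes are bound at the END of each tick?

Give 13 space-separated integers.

Answer: 0 2 2 2 2 2 2 2 2 2 2 2 2

Derivation:
t=0: arr=0 -> substrate=0 bound=0 product=0
t=1: arr=3 -> substrate=1 bound=2 product=0
t=2: arr=3 -> substrate=4 bound=2 product=0
t=3: arr=0 -> substrate=2 bound=2 product=2
t=4: arr=1 -> substrate=3 bound=2 product=2
t=5: arr=1 -> substrate=2 bound=2 product=4
t=6: arr=0 -> substrate=2 bound=2 product=4
t=7: arr=3 -> substrate=3 bound=2 product=6
t=8: arr=0 -> substrate=3 bound=2 product=6
t=9: arr=1 -> substrate=2 bound=2 product=8
t=10: arr=3 -> substrate=5 bound=2 product=8
t=11: arr=0 -> substrate=3 bound=2 product=10
t=12: arr=0 -> substrate=3 bound=2 product=10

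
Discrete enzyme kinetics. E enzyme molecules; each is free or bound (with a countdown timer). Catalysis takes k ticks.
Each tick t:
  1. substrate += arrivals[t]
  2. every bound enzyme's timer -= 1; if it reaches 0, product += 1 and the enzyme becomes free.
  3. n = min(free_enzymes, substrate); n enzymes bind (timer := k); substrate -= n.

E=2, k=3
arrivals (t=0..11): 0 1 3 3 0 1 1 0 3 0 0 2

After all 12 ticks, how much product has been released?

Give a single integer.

t=0: arr=0 -> substrate=0 bound=0 product=0
t=1: arr=1 -> substrate=0 bound=1 product=0
t=2: arr=3 -> substrate=2 bound=2 product=0
t=3: arr=3 -> substrate=5 bound=2 product=0
t=4: arr=0 -> substrate=4 bound=2 product=1
t=5: arr=1 -> substrate=4 bound=2 product=2
t=6: arr=1 -> substrate=5 bound=2 product=2
t=7: arr=0 -> substrate=4 bound=2 product=3
t=8: arr=3 -> substrate=6 bound=2 product=4
t=9: arr=0 -> substrate=6 bound=2 product=4
t=10: arr=0 -> substrate=5 bound=2 product=5
t=11: arr=2 -> substrate=6 bound=2 product=6

Answer: 6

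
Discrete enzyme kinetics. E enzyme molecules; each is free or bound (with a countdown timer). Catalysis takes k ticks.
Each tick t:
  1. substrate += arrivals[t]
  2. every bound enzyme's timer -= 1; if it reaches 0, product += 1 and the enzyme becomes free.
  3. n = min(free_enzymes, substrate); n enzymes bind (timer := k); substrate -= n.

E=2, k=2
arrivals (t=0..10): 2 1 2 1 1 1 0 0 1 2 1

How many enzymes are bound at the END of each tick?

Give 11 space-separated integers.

t=0: arr=2 -> substrate=0 bound=2 product=0
t=1: arr=1 -> substrate=1 bound=2 product=0
t=2: arr=2 -> substrate=1 bound=2 product=2
t=3: arr=1 -> substrate=2 bound=2 product=2
t=4: arr=1 -> substrate=1 bound=2 product=4
t=5: arr=1 -> substrate=2 bound=2 product=4
t=6: arr=0 -> substrate=0 bound=2 product=6
t=7: arr=0 -> substrate=0 bound=2 product=6
t=8: arr=1 -> substrate=0 bound=1 product=8
t=9: arr=2 -> substrate=1 bound=2 product=8
t=10: arr=1 -> substrate=1 bound=2 product=9

Answer: 2 2 2 2 2 2 2 2 1 2 2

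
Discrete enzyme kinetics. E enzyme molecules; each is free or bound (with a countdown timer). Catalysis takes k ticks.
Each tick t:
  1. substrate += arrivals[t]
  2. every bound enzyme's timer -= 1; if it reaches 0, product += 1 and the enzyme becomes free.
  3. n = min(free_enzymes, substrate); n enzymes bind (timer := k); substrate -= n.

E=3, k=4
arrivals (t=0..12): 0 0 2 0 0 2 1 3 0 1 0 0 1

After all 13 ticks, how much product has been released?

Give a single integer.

Answer: 5

Derivation:
t=0: arr=0 -> substrate=0 bound=0 product=0
t=1: arr=0 -> substrate=0 bound=0 product=0
t=2: arr=2 -> substrate=0 bound=2 product=0
t=3: arr=0 -> substrate=0 bound=2 product=0
t=4: arr=0 -> substrate=0 bound=2 product=0
t=5: arr=2 -> substrate=1 bound=3 product=0
t=6: arr=1 -> substrate=0 bound=3 product=2
t=7: arr=3 -> substrate=3 bound=3 product=2
t=8: arr=0 -> substrate=3 bound=3 product=2
t=9: arr=1 -> substrate=3 bound=3 product=3
t=10: arr=0 -> substrate=1 bound=3 product=5
t=11: arr=0 -> substrate=1 bound=3 product=5
t=12: arr=1 -> substrate=2 bound=3 product=5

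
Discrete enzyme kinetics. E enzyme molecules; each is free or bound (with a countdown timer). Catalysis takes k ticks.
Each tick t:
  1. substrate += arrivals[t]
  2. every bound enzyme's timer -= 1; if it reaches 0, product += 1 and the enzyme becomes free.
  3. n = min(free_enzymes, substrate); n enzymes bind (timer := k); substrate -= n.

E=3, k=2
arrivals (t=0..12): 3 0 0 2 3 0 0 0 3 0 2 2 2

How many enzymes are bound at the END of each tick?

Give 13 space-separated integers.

t=0: arr=3 -> substrate=0 bound=3 product=0
t=1: arr=0 -> substrate=0 bound=3 product=0
t=2: arr=0 -> substrate=0 bound=0 product=3
t=3: arr=2 -> substrate=0 bound=2 product=3
t=4: arr=3 -> substrate=2 bound=3 product=3
t=5: arr=0 -> substrate=0 bound=3 product=5
t=6: arr=0 -> substrate=0 bound=2 product=6
t=7: arr=0 -> substrate=0 bound=0 product=8
t=8: arr=3 -> substrate=0 bound=3 product=8
t=9: arr=0 -> substrate=0 bound=3 product=8
t=10: arr=2 -> substrate=0 bound=2 product=11
t=11: arr=2 -> substrate=1 bound=3 product=11
t=12: arr=2 -> substrate=1 bound=3 product=13

Answer: 3 3 0 2 3 3 2 0 3 3 2 3 3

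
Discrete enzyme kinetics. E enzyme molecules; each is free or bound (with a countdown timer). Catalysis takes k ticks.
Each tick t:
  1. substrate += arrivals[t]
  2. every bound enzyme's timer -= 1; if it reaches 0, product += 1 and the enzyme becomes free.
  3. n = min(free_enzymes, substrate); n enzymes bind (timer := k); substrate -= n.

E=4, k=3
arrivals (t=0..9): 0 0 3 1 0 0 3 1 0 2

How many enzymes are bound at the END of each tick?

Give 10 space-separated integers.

t=0: arr=0 -> substrate=0 bound=0 product=0
t=1: arr=0 -> substrate=0 bound=0 product=0
t=2: arr=3 -> substrate=0 bound=3 product=0
t=3: arr=1 -> substrate=0 bound=4 product=0
t=4: arr=0 -> substrate=0 bound=4 product=0
t=5: arr=0 -> substrate=0 bound=1 product=3
t=6: arr=3 -> substrate=0 bound=3 product=4
t=7: arr=1 -> substrate=0 bound=4 product=4
t=8: arr=0 -> substrate=0 bound=4 product=4
t=9: arr=2 -> substrate=0 bound=3 product=7

Answer: 0 0 3 4 4 1 3 4 4 3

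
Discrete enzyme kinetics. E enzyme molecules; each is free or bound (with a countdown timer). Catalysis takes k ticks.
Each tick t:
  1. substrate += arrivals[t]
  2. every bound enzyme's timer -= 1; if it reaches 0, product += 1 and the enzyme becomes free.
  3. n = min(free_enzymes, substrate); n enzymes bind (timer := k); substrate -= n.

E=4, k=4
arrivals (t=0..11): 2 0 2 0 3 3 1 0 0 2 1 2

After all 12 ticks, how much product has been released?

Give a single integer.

t=0: arr=2 -> substrate=0 bound=2 product=0
t=1: arr=0 -> substrate=0 bound=2 product=0
t=2: arr=2 -> substrate=0 bound=4 product=0
t=3: arr=0 -> substrate=0 bound=4 product=0
t=4: arr=3 -> substrate=1 bound=4 product=2
t=5: arr=3 -> substrate=4 bound=4 product=2
t=6: arr=1 -> substrate=3 bound=4 product=4
t=7: arr=0 -> substrate=3 bound=4 product=4
t=8: arr=0 -> substrate=1 bound=4 product=6
t=9: arr=2 -> substrate=3 bound=4 product=6
t=10: arr=1 -> substrate=2 bound=4 product=8
t=11: arr=2 -> substrate=4 bound=4 product=8

Answer: 8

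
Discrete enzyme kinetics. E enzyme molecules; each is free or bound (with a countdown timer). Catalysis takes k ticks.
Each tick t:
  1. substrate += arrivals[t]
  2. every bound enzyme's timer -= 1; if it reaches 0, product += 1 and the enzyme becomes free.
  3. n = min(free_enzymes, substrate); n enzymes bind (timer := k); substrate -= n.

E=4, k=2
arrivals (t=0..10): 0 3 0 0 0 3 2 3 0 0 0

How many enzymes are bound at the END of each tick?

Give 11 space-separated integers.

t=0: arr=0 -> substrate=0 bound=0 product=0
t=1: arr=3 -> substrate=0 bound=3 product=0
t=2: arr=0 -> substrate=0 bound=3 product=0
t=3: arr=0 -> substrate=0 bound=0 product=3
t=4: arr=0 -> substrate=0 bound=0 product=3
t=5: arr=3 -> substrate=0 bound=3 product=3
t=6: arr=2 -> substrate=1 bound=4 product=3
t=7: arr=3 -> substrate=1 bound=4 product=6
t=8: arr=0 -> substrate=0 bound=4 product=7
t=9: arr=0 -> substrate=0 bound=1 product=10
t=10: arr=0 -> substrate=0 bound=0 product=11

Answer: 0 3 3 0 0 3 4 4 4 1 0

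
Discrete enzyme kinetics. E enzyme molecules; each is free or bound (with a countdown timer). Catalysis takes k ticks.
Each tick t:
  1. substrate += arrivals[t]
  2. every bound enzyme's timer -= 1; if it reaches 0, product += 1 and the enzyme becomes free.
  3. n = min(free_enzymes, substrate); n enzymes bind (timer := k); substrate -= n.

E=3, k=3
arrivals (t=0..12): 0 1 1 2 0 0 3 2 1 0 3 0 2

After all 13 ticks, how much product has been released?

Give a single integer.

Answer: 9

Derivation:
t=0: arr=0 -> substrate=0 bound=0 product=0
t=1: arr=1 -> substrate=0 bound=1 product=0
t=2: arr=1 -> substrate=0 bound=2 product=0
t=3: arr=2 -> substrate=1 bound=3 product=0
t=4: arr=0 -> substrate=0 bound=3 product=1
t=5: arr=0 -> substrate=0 bound=2 product=2
t=6: arr=3 -> substrate=1 bound=3 product=3
t=7: arr=2 -> substrate=2 bound=3 product=4
t=8: arr=1 -> substrate=3 bound=3 product=4
t=9: arr=0 -> substrate=1 bound=3 product=6
t=10: arr=3 -> substrate=3 bound=3 product=7
t=11: arr=0 -> substrate=3 bound=3 product=7
t=12: arr=2 -> substrate=3 bound=3 product=9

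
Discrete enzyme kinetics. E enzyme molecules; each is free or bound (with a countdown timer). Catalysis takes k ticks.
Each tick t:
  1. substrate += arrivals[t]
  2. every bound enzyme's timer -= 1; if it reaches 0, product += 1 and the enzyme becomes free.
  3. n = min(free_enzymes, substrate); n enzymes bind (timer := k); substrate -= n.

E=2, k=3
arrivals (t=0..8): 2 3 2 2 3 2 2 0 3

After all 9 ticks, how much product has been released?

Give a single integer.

t=0: arr=2 -> substrate=0 bound=2 product=0
t=1: arr=3 -> substrate=3 bound=2 product=0
t=2: arr=2 -> substrate=5 bound=2 product=0
t=3: arr=2 -> substrate=5 bound=2 product=2
t=4: arr=3 -> substrate=8 bound=2 product=2
t=5: arr=2 -> substrate=10 bound=2 product=2
t=6: arr=2 -> substrate=10 bound=2 product=4
t=7: arr=0 -> substrate=10 bound=2 product=4
t=8: arr=3 -> substrate=13 bound=2 product=4

Answer: 4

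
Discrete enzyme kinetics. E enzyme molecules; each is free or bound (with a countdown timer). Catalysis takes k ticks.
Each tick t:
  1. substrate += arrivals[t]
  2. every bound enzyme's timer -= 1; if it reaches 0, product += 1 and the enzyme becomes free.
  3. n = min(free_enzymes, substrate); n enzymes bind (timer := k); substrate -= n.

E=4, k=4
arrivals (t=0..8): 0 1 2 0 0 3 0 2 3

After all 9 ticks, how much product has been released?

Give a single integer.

Answer: 3

Derivation:
t=0: arr=0 -> substrate=0 bound=0 product=0
t=1: arr=1 -> substrate=0 bound=1 product=0
t=2: arr=2 -> substrate=0 bound=3 product=0
t=3: arr=0 -> substrate=0 bound=3 product=0
t=4: arr=0 -> substrate=0 bound=3 product=0
t=5: arr=3 -> substrate=1 bound=4 product=1
t=6: arr=0 -> substrate=0 bound=3 product=3
t=7: arr=2 -> substrate=1 bound=4 product=3
t=8: arr=3 -> substrate=4 bound=4 product=3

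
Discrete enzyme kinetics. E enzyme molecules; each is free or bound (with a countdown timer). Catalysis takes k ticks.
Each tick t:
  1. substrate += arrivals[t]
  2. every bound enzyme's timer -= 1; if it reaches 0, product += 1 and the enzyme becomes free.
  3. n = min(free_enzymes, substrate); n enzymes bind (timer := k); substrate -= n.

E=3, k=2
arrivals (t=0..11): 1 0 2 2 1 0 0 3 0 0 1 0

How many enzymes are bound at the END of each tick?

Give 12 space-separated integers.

Answer: 1 1 2 3 3 2 0 3 3 0 1 1

Derivation:
t=0: arr=1 -> substrate=0 bound=1 product=0
t=1: arr=0 -> substrate=0 bound=1 product=0
t=2: arr=2 -> substrate=0 bound=2 product=1
t=3: arr=2 -> substrate=1 bound=3 product=1
t=4: arr=1 -> substrate=0 bound=3 product=3
t=5: arr=0 -> substrate=0 bound=2 product=4
t=6: arr=0 -> substrate=0 bound=0 product=6
t=7: arr=3 -> substrate=0 bound=3 product=6
t=8: arr=0 -> substrate=0 bound=3 product=6
t=9: arr=0 -> substrate=0 bound=0 product=9
t=10: arr=1 -> substrate=0 bound=1 product=9
t=11: arr=0 -> substrate=0 bound=1 product=9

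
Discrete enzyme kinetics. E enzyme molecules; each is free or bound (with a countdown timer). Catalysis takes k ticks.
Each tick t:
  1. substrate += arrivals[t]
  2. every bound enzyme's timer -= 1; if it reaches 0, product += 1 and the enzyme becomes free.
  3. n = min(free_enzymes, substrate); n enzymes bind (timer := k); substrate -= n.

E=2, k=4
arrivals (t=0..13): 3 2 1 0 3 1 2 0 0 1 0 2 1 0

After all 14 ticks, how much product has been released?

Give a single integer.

t=0: arr=3 -> substrate=1 bound=2 product=0
t=1: arr=2 -> substrate=3 bound=2 product=0
t=2: arr=1 -> substrate=4 bound=2 product=0
t=3: arr=0 -> substrate=4 bound=2 product=0
t=4: arr=3 -> substrate=5 bound=2 product=2
t=5: arr=1 -> substrate=6 bound=2 product=2
t=6: arr=2 -> substrate=8 bound=2 product=2
t=7: arr=0 -> substrate=8 bound=2 product=2
t=8: arr=0 -> substrate=6 bound=2 product=4
t=9: arr=1 -> substrate=7 bound=2 product=4
t=10: arr=0 -> substrate=7 bound=2 product=4
t=11: arr=2 -> substrate=9 bound=2 product=4
t=12: arr=1 -> substrate=8 bound=2 product=6
t=13: arr=0 -> substrate=8 bound=2 product=6

Answer: 6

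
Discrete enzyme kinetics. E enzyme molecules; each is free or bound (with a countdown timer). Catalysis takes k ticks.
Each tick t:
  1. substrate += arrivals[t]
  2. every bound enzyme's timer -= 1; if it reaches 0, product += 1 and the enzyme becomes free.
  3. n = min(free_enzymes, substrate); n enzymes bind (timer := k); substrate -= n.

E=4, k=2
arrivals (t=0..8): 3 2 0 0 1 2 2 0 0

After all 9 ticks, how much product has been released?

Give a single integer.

t=0: arr=3 -> substrate=0 bound=3 product=0
t=1: arr=2 -> substrate=1 bound=4 product=0
t=2: arr=0 -> substrate=0 bound=2 product=3
t=3: arr=0 -> substrate=0 bound=1 product=4
t=4: arr=1 -> substrate=0 bound=1 product=5
t=5: arr=2 -> substrate=0 bound=3 product=5
t=6: arr=2 -> substrate=0 bound=4 product=6
t=7: arr=0 -> substrate=0 bound=2 product=8
t=8: arr=0 -> substrate=0 bound=0 product=10

Answer: 10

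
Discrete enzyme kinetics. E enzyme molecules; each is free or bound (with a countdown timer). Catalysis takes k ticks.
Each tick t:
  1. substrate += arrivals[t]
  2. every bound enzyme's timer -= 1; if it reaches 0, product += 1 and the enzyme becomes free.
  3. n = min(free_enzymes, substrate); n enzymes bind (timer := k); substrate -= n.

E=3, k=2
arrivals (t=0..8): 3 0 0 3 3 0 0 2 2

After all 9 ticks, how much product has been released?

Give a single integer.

t=0: arr=3 -> substrate=0 bound=3 product=0
t=1: arr=0 -> substrate=0 bound=3 product=0
t=2: arr=0 -> substrate=0 bound=0 product=3
t=3: arr=3 -> substrate=0 bound=3 product=3
t=4: arr=3 -> substrate=3 bound=3 product=3
t=5: arr=0 -> substrate=0 bound=3 product=6
t=6: arr=0 -> substrate=0 bound=3 product=6
t=7: arr=2 -> substrate=0 bound=2 product=9
t=8: arr=2 -> substrate=1 bound=3 product=9

Answer: 9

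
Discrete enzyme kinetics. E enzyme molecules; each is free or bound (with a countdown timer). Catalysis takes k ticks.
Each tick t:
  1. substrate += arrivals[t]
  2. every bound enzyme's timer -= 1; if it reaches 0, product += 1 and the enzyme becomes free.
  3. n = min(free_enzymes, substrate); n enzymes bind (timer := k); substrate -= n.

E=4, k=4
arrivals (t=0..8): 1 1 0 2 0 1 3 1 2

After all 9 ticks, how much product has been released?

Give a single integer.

Answer: 4

Derivation:
t=0: arr=1 -> substrate=0 bound=1 product=0
t=1: arr=1 -> substrate=0 bound=2 product=0
t=2: arr=0 -> substrate=0 bound=2 product=0
t=3: arr=2 -> substrate=0 bound=4 product=0
t=4: arr=0 -> substrate=0 bound=3 product=1
t=5: arr=1 -> substrate=0 bound=3 product=2
t=6: arr=3 -> substrate=2 bound=4 product=2
t=7: arr=1 -> substrate=1 bound=4 product=4
t=8: arr=2 -> substrate=3 bound=4 product=4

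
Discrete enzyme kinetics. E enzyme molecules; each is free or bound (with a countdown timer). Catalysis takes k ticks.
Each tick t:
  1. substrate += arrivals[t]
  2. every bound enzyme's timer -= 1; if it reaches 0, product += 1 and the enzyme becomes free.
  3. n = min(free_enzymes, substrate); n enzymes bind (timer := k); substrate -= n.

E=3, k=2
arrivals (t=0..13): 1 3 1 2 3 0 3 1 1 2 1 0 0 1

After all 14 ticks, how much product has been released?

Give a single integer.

Answer: 18

Derivation:
t=0: arr=1 -> substrate=0 bound=1 product=0
t=1: arr=3 -> substrate=1 bound=3 product=0
t=2: arr=1 -> substrate=1 bound=3 product=1
t=3: arr=2 -> substrate=1 bound=3 product=3
t=4: arr=3 -> substrate=3 bound=3 product=4
t=5: arr=0 -> substrate=1 bound=3 product=6
t=6: arr=3 -> substrate=3 bound=3 product=7
t=7: arr=1 -> substrate=2 bound=3 product=9
t=8: arr=1 -> substrate=2 bound=3 product=10
t=9: arr=2 -> substrate=2 bound=3 product=12
t=10: arr=1 -> substrate=2 bound=3 product=13
t=11: arr=0 -> substrate=0 bound=3 product=15
t=12: arr=0 -> substrate=0 bound=2 product=16
t=13: arr=1 -> substrate=0 bound=1 product=18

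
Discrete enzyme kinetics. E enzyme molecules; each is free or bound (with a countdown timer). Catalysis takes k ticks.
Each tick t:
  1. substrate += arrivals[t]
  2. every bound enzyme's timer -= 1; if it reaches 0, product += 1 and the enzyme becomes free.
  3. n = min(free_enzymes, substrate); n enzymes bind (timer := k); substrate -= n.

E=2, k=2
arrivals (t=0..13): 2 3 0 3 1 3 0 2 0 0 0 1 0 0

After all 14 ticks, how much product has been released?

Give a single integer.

Answer: 12

Derivation:
t=0: arr=2 -> substrate=0 bound=2 product=0
t=1: arr=3 -> substrate=3 bound=2 product=0
t=2: arr=0 -> substrate=1 bound=2 product=2
t=3: arr=3 -> substrate=4 bound=2 product=2
t=4: arr=1 -> substrate=3 bound=2 product=4
t=5: arr=3 -> substrate=6 bound=2 product=4
t=6: arr=0 -> substrate=4 bound=2 product=6
t=7: arr=2 -> substrate=6 bound=2 product=6
t=8: arr=0 -> substrate=4 bound=2 product=8
t=9: arr=0 -> substrate=4 bound=2 product=8
t=10: arr=0 -> substrate=2 bound=2 product=10
t=11: arr=1 -> substrate=3 bound=2 product=10
t=12: arr=0 -> substrate=1 bound=2 product=12
t=13: arr=0 -> substrate=1 bound=2 product=12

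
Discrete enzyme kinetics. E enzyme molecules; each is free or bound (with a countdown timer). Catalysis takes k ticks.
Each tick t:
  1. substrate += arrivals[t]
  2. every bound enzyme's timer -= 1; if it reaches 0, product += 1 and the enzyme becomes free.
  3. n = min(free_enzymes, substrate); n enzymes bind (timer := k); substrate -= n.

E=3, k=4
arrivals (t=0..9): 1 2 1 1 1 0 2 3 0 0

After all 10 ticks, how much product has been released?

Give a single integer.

t=0: arr=1 -> substrate=0 bound=1 product=0
t=1: arr=2 -> substrate=0 bound=3 product=0
t=2: arr=1 -> substrate=1 bound=3 product=0
t=3: arr=1 -> substrate=2 bound=3 product=0
t=4: arr=1 -> substrate=2 bound=3 product=1
t=5: arr=0 -> substrate=0 bound=3 product=3
t=6: arr=2 -> substrate=2 bound=3 product=3
t=7: arr=3 -> substrate=5 bound=3 product=3
t=8: arr=0 -> substrate=4 bound=3 product=4
t=9: arr=0 -> substrate=2 bound=3 product=6

Answer: 6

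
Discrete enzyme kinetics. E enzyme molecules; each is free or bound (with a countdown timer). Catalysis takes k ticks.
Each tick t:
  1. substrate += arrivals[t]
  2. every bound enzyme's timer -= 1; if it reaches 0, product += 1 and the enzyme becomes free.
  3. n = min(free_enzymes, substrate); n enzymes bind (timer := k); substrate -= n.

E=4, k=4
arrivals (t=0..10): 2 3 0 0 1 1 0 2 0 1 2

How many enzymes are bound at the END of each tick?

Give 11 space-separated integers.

Answer: 2 4 4 4 4 3 3 4 3 3 4

Derivation:
t=0: arr=2 -> substrate=0 bound=2 product=0
t=1: arr=3 -> substrate=1 bound=4 product=0
t=2: arr=0 -> substrate=1 bound=4 product=0
t=3: arr=0 -> substrate=1 bound=4 product=0
t=4: arr=1 -> substrate=0 bound=4 product=2
t=5: arr=1 -> substrate=0 bound=3 product=4
t=6: arr=0 -> substrate=0 bound=3 product=4
t=7: arr=2 -> substrate=1 bound=4 product=4
t=8: arr=0 -> substrate=0 bound=3 product=6
t=9: arr=1 -> substrate=0 bound=3 product=7
t=10: arr=2 -> substrate=1 bound=4 product=7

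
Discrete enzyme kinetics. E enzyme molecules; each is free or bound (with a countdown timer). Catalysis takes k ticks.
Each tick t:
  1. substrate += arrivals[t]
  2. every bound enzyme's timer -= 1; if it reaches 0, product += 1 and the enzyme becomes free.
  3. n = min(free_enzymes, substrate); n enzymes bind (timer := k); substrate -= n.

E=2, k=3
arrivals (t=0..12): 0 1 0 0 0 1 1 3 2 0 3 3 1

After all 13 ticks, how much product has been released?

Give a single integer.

Answer: 5

Derivation:
t=0: arr=0 -> substrate=0 bound=0 product=0
t=1: arr=1 -> substrate=0 bound=1 product=0
t=2: arr=0 -> substrate=0 bound=1 product=0
t=3: arr=0 -> substrate=0 bound=1 product=0
t=4: arr=0 -> substrate=0 bound=0 product=1
t=5: arr=1 -> substrate=0 bound=1 product=1
t=6: arr=1 -> substrate=0 bound=2 product=1
t=7: arr=3 -> substrate=3 bound=2 product=1
t=8: arr=2 -> substrate=4 bound=2 product=2
t=9: arr=0 -> substrate=3 bound=2 product=3
t=10: arr=3 -> substrate=6 bound=2 product=3
t=11: arr=3 -> substrate=8 bound=2 product=4
t=12: arr=1 -> substrate=8 bound=2 product=5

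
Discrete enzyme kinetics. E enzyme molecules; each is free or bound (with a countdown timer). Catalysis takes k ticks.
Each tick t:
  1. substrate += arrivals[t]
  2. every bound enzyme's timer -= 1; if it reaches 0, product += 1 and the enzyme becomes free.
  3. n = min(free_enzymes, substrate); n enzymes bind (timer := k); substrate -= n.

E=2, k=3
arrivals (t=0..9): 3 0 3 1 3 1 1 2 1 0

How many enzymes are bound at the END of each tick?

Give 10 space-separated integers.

t=0: arr=3 -> substrate=1 bound=2 product=0
t=1: arr=0 -> substrate=1 bound=2 product=0
t=2: arr=3 -> substrate=4 bound=2 product=0
t=3: arr=1 -> substrate=3 bound=2 product=2
t=4: arr=3 -> substrate=6 bound=2 product=2
t=5: arr=1 -> substrate=7 bound=2 product=2
t=6: arr=1 -> substrate=6 bound=2 product=4
t=7: arr=2 -> substrate=8 bound=2 product=4
t=8: arr=1 -> substrate=9 bound=2 product=4
t=9: arr=0 -> substrate=7 bound=2 product=6

Answer: 2 2 2 2 2 2 2 2 2 2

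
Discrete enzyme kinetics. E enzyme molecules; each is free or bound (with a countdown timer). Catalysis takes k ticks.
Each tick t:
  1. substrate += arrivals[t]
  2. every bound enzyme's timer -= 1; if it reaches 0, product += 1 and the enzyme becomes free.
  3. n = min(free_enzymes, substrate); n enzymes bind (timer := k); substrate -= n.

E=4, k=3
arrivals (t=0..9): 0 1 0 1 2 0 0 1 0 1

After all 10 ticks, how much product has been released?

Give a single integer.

t=0: arr=0 -> substrate=0 bound=0 product=0
t=1: arr=1 -> substrate=0 bound=1 product=0
t=2: arr=0 -> substrate=0 bound=1 product=0
t=3: arr=1 -> substrate=0 bound=2 product=0
t=4: arr=2 -> substrate=0 bound=3 product=1
t=5: arr=0 -> substrate=0 bound=3 product=1
t=6: arr=0 -> substrate=0 bound=2 product=2
t=7: arr=1 -> substrate=0 bound=1 product=4
t=8: arr=0 -> substrate=0 bound=1 product=4
t=9: arr=1 -> substrate=0 bound=2 product=4

Answer: 4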